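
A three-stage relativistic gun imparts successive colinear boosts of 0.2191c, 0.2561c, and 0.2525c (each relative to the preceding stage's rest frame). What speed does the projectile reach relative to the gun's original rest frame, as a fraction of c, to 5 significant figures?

Compose boost 2: (0.2561 + 0.2191)/(1 + 0.2561×0.2191) = 0.47520/1.056112 = 0.4499525
Compose boost 3: (0.2525 + 0.4499525)/(1 + 0.2525×0.4499525) = 0.7024525/1.113613 = 0.63079

u ≈ 0.63079c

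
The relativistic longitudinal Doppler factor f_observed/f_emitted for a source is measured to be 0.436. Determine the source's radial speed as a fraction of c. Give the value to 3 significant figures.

β ≈ 0.681

f_obs/f_src = √((1−β)/(1+β)) = 0.436  ⇒  (1−β)/(1+β) = 0.19010
β = |1 − D²|/(1 + D²) = |1 − 0.19010|/(1 + 0.19010) = 0.681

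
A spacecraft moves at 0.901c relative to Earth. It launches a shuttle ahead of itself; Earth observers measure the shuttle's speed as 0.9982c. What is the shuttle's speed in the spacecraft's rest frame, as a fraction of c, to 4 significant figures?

Inverse velocity addition: u' = (u − v)/(1 − uv/c²)
= (0.9982 − 0.901)/(1 − 0.9982×0.901) = 0.09720/0.100622 = 0.9660

u' ≈ 0.9660c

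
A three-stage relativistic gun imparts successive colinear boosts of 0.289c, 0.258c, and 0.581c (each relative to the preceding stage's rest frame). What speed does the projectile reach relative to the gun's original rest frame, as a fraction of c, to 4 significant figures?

u ≈ 0.8412c

Compose boost 2: (0.258 + 0.289)/(1 + 0.258×0.289) = 0.5470/1.07456 = 0.509045
Compose boost 3: (0.581 + 0.509045)/(1 + 0.581×0.509045) = 1.09004/1.29575 = 0.8412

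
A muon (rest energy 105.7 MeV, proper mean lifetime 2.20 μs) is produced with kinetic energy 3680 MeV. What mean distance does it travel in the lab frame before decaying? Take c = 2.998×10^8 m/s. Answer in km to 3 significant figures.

γ = 1 + K/(m₀c²) = 1 + 3680/105.7 = 35.816
β = √(1 − 1/γ²) = 0.99961
Dilated lifetime: γτ₀ = 35.816 × 2.20 μs = 78.794 μs
d = βc·γτ₀ = 0.99961 × (2.998×10^8 m/s) × 7.8794×10^-5 s = 23.6 km

d ≈ 23.6 km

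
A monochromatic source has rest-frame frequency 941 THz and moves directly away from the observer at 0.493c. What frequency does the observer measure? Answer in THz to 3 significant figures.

Relativistic Doppler: f_obs = f_src √((1−β)/(1+β))
= 941 × √(0.50700/1.4930) = 941 × 0.58274 = 548 THz

f_obs ≈ 548 THz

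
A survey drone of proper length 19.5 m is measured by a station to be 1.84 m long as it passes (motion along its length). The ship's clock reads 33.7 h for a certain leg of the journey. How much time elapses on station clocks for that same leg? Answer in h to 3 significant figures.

Δt ≈ 357 h

Length contraction ⇒ γ = L₀/L = 19.5/1.84 = 10.598
Time dilation: Δt = γτ₀ = 10.598 × 33.7 h = 357 h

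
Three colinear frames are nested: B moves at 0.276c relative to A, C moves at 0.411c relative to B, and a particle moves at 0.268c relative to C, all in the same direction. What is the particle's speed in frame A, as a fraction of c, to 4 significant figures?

Compose boost 2: (0.411 + 0.276)/(1 + 0.411×0.276) = 0.6870/1.11344 = 0.617009
Compose boost 3: (0.268 + 0.617009)/(1 + 0.268×0.617009) = 0.885009/1.16536 = 0.7594

u ≈ 0.7594c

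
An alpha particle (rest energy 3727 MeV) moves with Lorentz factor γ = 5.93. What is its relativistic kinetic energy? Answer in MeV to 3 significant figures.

γ = 5.93 (given)
K = (γ − 1)m₀c² = (5.93 − 1) × 3727 MeV = 4.9300 × 3727 MeV = 18400 MeV

K ≈ 18400 MeV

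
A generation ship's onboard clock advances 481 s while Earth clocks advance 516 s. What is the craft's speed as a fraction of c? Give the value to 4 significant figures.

γ = Δt/τ₀ = 516/481 = 1.07277
β = √(1 − 1/γ²) = √(1 − 1/1.07277²) = 0.3620

β ≈ 0.3620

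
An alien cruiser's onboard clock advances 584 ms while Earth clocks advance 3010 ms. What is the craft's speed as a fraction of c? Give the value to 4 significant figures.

γ = Δt/τ₀ = 3010/584 = 5.15411
β = √(1 − 1/γ²) = √(1 − 1/5.15411²) = 0.9810

β ≈ 0.9810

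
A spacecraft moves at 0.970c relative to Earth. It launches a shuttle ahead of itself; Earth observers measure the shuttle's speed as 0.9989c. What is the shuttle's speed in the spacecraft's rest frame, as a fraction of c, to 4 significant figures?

u' ≈ 0.9302c

Inverse velocity addition: u' = (u − v)/(1 − uv/c²)
= (0.9989 − 0.970)/(1 − 0.9989×0.970) = 0.02890/0.0310670 = 0.9302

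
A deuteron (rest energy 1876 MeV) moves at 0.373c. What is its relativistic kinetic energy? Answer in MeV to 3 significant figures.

γ = 1/√(1 − 0.373²) = 1.0778
K = (γ − 1)m₀c² = (1.0778 − 1) × 1876 MeV = 0.077782 × 1876 MeV = 146 MeV

K ≈ 146 MeV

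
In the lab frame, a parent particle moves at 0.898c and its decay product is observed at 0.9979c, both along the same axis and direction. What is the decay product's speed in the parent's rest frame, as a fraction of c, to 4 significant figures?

Inverse velocity addition: u' = (u − v)/(1 − uv/c²)
= (0.9979 − 0.898)/(1 − 0.9979×0.898) = 0.09990/0.103886 = 0.9616

u' ≈ 0.9616c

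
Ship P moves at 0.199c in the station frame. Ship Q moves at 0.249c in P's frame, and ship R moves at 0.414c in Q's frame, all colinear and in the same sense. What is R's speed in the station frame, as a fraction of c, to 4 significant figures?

Compose boost 2: (0.249 + 0.199)/(1 + 0.249×0.199) = 0.4480/1.04955 = 0.426849
Compose boost 3: (0.414 + 0.426849)/(1 + 0.414×0.426849) = 0.840849/1.17672 = 0.7146

u ≈ 0.7146c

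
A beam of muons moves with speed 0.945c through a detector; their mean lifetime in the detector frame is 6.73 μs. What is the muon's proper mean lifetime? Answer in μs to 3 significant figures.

τ₀ ≈ 2.20 μs

γ = 1/√(1 − 0.945²) = 3.0574
Proper time: τ₀ = Δt/γ = 6.73/3.0574 = 2.20 μs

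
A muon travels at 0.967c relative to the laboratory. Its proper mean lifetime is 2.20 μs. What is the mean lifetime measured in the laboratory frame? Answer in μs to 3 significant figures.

γ = 1/√(1 − 0.967²) = 3.9250
Time dilation: Δt = γτ₀ = 3.9250 × 2.20 μs = 8.64 μs

Δt ≈ 8.64 μs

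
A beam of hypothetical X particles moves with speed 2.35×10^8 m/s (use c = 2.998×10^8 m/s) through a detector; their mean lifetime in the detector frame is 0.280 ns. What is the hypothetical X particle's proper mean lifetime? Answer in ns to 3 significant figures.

β = v/c = 2.35×10^8 / 2.998×10^8 = 0.78386
γ = 1/√(1 − 0.78386²) = 1.6105
Proper time: τ₀ = Δt/γ = 0.280/1.6105 = 0.174 ns

τ₀ ≈ 0.174 ns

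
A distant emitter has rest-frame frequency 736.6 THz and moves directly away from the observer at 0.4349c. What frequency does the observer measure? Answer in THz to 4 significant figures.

f_obs ≈ 462.3 THz

Relativistic Doppler: f_obs = f_src √((1−β)/(1+β))
= 736.6 × √(0.565100/1.43490) = 736.6 × 0.627555 = 462.3 THz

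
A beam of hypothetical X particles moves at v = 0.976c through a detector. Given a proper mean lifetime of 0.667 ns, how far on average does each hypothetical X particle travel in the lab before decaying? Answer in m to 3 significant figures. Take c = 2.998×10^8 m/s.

d ≈ 0.896 m

γ = 1/√(1 − 0.976²) = 4.5920
Dilated lifetime: Δt = γτ₀ = 4.5920 × 0.667 ns = 3.0629 ns
d = vΔt = 0.976c × 3.0629 ns = 2.9260×10^8 m/s × 3.0629×10^-9 s = 0.896 m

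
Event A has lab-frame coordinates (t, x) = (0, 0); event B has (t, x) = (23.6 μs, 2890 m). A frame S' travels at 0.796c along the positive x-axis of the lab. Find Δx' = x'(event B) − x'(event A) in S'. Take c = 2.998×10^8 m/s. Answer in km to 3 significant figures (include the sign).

Δx' ≈ -4.53 km

γ = 1/√(1 − 0.796²) = 1.6521
Δx' = γ(Δx − vΔt) = 1.6521 × (2890 m − 0.796×(2.998×10^8 m/s)×23.6×10^-6 s)
= 1.6521 × (-2741.9 m) = -4.53 km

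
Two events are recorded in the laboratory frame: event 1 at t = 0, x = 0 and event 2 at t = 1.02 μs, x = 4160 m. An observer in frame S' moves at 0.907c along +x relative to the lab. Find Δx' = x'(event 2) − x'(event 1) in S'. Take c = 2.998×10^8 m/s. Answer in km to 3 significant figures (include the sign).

γ = 1/√(1 − 0.907²) = 2.3746
Δx' = γ(Δx − vΔt) = 2.3746 × (4160 m − 0.907×(2.998×10^8 m/s)×1.02×10^-6 s)
= 2.3746 × (3882.6 m) = 9.22 km

Δx' ≈ 9.22 km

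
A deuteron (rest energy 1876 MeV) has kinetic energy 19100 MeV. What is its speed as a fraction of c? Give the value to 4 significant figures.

β ≈ 0.9960

γ = 1 + K/(m₀c²) = 1 + 19100/1876 = 11.1812
β = √(1 − 1/γ²) = 0.9960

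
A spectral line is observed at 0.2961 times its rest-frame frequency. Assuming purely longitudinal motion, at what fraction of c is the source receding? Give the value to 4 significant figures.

β ≈ 0.8388

f_obs/f_src = √((1−β)/(1+β)) = 0.2961  ⇒  (1−β)/(1+β) = 0.0876752
β = |1 − D²|/(1 + D²) = |1 − 0.0876752|/(1 + 0.0876752) = 0.8388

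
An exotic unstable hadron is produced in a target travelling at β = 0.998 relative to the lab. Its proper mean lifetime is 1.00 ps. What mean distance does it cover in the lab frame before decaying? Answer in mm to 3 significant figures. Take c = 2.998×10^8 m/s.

γ = 1/√(1 − 0.998²) = 15.819
Dilated lifetime: Δt = γτ₀ = 15.819 × 1.00 ps = 15.819 ps
d = vΔt = 0.998c × 15.819 ps = 2.9920×10^8 m/s × 1.5819×10^-11 s = 4.73 mm

d ≈ 4.73 mm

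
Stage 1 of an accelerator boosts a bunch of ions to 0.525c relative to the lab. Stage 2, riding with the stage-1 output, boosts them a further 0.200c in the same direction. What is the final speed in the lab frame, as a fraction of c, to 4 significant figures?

u ≈ 0.6561c

Compose boost 2: (0.200 + 0.525)/(1 + 0.200×0.525) = 0.7250/1.10500 = 0.6561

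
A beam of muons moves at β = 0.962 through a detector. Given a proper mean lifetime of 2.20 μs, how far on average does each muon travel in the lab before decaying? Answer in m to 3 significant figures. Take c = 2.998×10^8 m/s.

d ≈ 2320 m

γ = 1/√(1 − 0.962²) = 3.6623
Dilated lifetime: Δt = γτ₀ = 3.6623 × 2.20 μs = 8.0571 μs
d = vΔt = 0.962c × 8.0571 μs = 2.8841×10^8 m/s × 8.0571×10^-6 s = 2320 m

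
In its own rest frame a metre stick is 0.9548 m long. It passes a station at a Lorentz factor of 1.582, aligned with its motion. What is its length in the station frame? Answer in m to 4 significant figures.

L ≈ 0.6035 m

γ = 1.582 (given)
Length contraction: L = L₀/γ = 0.9548/1.582 = 0.6035 m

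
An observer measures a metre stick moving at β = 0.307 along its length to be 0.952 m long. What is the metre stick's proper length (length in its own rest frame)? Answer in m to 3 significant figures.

L₀ ≈ 1.00 m

γ = 1/√(1 − 0.307²) = 1.0507
L₀ = γL = 1.0507 × 0.952 = 1.00 m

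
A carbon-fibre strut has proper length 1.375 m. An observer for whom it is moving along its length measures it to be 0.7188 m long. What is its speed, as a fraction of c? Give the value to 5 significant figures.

γ = L₀/L = 1.375/0.7188 = 1.912910
β = √(1 − 1/γ²) = 0.85248

β ≈ 0.85248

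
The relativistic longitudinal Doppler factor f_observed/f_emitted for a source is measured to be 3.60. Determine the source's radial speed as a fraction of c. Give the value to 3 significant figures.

β ≈ 0.857

f_obs/f_src = √((1+β)/(1−β)) = 3.60  ⇒  (1+β)/(1−β) = 12.960
β = |1 − D²|/(1 + D²) = |1 − 12.960|/(1 + 12.960) = 0.857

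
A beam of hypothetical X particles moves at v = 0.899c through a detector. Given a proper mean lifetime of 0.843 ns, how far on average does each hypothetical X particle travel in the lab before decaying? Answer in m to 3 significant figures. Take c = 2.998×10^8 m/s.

γ = 1/√(1 − 0.899²) = 2.2834
Dilated lifetime: Δt = γτ₀ = 2.2834 × 0.843 ns = 1.9249 ns
d = vΔt = 0.899c × 1.9249 ns = 2.6952×10^8 m/s × 1.9249×10^-9 s = 0.519 m

d ≈ 0.519 m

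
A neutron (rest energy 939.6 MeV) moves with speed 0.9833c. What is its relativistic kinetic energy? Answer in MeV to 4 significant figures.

γ = 1/√(1 − 0.9833²) = 5.49475
K = (γ − 1)m₀c² = (5.49475 − 1) × 939.6 MeV = 4.49475 × 939.6 MeV = 4223 MeV

K ≈ 4223 MeV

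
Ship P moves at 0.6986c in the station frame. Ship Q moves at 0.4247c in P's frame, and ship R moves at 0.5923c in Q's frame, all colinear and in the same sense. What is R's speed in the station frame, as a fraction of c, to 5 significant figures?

Compose boost 2: (0.4247 + 0.6986)/(1 + 0.4247×0.6986) = 1.1233/1.296695 = 0.8662790
Compose boost 3: (0.5923 + 0.8662790)/(1 + 0.5923×0.8662790) = 1.458579/1.513097 = 0.96397

u ≈ 0.96397c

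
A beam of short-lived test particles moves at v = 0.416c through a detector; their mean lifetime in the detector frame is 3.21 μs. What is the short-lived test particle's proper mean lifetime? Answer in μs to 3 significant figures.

γ = 1/√(1 − 0.416²) = 1.0997
Proper time: τ₀ = Δt/γ = 3.21/1.0997 = 2.92 μs

τ₀ ≈ 2.92 μs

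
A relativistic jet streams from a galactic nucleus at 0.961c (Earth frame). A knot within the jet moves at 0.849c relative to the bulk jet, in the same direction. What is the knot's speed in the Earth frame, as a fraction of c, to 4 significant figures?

Relativistic velocity addition: u = (u' + v)/(1 + u'v/c²)
= (0.849 + 0.961)/(1 + 0.849×0.961) = 1.810/1.81589 = 0.9968

u ≈ 0.9968c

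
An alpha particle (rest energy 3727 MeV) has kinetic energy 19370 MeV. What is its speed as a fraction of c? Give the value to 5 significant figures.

β ≈ 0.98690

γ = 1 + K/(m₀c²) = 1 + 19370/3727 = 6.197210
β = √(1 − 1/γ²) = 0.98690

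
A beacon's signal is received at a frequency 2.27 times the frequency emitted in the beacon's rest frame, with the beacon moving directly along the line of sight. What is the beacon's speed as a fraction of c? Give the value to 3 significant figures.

f_obs/f_src = √((1+β)/(1−β)) = 2.27  ⇒  (1+β)/(1−β) = 5.1529
β = |1 − D²|/(1 + D²) = |1 − 5.1529|/(1 + 5.1529) = 0.675

β ≈ 0.675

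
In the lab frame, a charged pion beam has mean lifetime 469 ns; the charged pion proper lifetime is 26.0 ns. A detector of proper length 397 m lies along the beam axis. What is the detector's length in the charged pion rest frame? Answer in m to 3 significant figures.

L ≈ 22.0 m

Time dilation ⇒ γ = Δt/τ₀ = 469/26.0 = 18.038
Length contraction: L = L₀/γ = 397/18.038 = 22.0 m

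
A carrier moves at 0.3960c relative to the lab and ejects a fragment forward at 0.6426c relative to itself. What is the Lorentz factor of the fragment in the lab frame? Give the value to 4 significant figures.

γ ≈ 1.783

u_lab = (0.6426 + 0.3960)/(1 + 0.6426×0.3960) = 1.0386/1.254470 = 0.8279196
γ = 1/√(1 − 0.8279196²) = 1.783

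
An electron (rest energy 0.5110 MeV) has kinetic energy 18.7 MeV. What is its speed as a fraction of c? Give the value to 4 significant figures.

β ≈ 0.9996

γ = 1 + K/(m₀c²) = 1 + 18.7/0.5110 = 37.5949
β = √(1 − 1/γ²) = 0.9996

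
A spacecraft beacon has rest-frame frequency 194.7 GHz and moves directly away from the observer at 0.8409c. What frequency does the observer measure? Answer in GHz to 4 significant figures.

f_obs ≈ 57.24 GHz

Relativistic Doppler: f_obs = f_src √((1−β)/(1+β))
= 194.7 × √(0.159100/1.84090) = 194.7 × 0.293981 = 57.24 GHz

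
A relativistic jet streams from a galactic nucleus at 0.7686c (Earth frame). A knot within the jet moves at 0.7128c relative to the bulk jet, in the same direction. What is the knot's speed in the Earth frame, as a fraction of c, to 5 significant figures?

u ≈ 0.95706c

Relativistic velocity addition: u = (u' + v)/(1 + u'v/c²)
= (0.7128 + 0.7686)/(1 + 0.7128×0.7686) = 1.4814/1.547858 = 0.95706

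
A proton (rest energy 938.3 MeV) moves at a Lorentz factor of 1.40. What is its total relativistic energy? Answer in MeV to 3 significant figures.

γ = 1.40 (given)
E = γm₀c² = 1.40 × 938.3 MeV = 1310 MeV

E ≈ 1310 MeV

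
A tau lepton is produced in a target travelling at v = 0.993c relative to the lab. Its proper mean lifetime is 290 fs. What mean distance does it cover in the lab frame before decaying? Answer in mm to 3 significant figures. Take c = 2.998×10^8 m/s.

d ≈ 0.731 mm

γ = 1/√(1 − 0.993²) = 8.4664
Dilated lifetime: Δt = γτ₀ = 8.4664 × 290 fs = 2455.2 fs
d = vΔt = 0.993c × 2455.2 fs = 2.9770×10^8 m/s × 2.4552×10^-12 s = 0.731 mm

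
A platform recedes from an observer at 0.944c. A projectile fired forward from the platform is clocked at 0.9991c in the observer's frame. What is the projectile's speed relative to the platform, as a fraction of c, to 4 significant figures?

Inverse velocity addition: u' = (u − v)/(1 − uv/c²)
= (0.9991 − 0.944)/(1 − 0.9991×0.944) = 0.05510/0.0568496 = 0.9692

u' ≈ 0.9692c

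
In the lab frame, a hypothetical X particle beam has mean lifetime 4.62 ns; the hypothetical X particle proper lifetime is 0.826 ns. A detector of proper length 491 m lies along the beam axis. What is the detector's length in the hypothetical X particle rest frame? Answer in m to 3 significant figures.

L ≈ 87.8 m

Time dilation ⇒ γ = Δt/τ₀ = 4.62/0.826 = 5.5932
Length contraction: L = L₀/γ = 491/5.5932 = 87.8 m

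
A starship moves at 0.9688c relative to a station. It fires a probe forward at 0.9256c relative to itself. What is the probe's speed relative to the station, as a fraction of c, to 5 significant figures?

u ≈ 0.99878c

Relativistic velocity addition: u = (u' + v)/(1 + u'v/c²)
= (0.9256 + 0.9688)/(1 + 0.9256×0.9688) = 1.8944/1.896721 = 0.99878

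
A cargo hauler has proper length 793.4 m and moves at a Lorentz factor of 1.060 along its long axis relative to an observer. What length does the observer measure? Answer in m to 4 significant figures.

γ = 1.060 (given)
Length contraction: L = L₀/γ = 793.4/1.060 = 748.5 m

L ≈ 748.5 m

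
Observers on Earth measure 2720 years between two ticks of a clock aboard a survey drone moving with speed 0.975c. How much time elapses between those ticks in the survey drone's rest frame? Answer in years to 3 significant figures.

τ₀ ≈ 604 years

γ = 1/√(1 − 0.975²) = 4.5004
Proper time: τ₀ = Δt/γ = 2720/4.5004 = 604 years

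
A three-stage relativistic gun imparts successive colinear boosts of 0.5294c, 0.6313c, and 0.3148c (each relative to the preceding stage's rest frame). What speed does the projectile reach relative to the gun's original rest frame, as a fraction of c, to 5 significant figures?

Compose boost 2: (0.6313 + 0.5294)/(1 + 0.6313×0.5294) = 1.1607/1.334210 = 0.8699529
Compose boost 3: (0.3148 + 0.8699529)/(1 + 0.3148×0.8699529) = 1.184753/1.273861 = 0.93005

u ≈ 0.93005c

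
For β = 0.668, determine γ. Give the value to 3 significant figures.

γ ≈ 1.34

γ = 1/√(1 − β²) = 1/√(1 − 0.668²) = 1/√(0.55378) = 1.34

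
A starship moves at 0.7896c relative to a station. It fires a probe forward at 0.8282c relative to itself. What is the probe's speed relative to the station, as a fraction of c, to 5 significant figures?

u ≈ 0.97815c

Relativistic velocity addition: u = (u' + v)/(1 + u'v/c²)
= (0.8282 + 0.7896)/(1 + 0.8282×0.7896) = 1.6178/1.653947 = 0.97815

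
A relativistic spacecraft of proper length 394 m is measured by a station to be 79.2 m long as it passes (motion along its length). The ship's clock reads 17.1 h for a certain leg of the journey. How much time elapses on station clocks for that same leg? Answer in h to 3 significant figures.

Length contraction ⇒ γ = L₀/L = 394/79.2 = 4.9747
Time dilation: Δt = γτ₀ = 4.9747 × 17.1 h = 85.1 h

Δt ≈ 85.1 h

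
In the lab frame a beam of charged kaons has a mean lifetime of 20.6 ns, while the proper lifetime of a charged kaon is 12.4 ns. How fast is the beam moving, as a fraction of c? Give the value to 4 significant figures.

γ = Δt/τ₀ = 20.6/12.4 = 1.66129
β = √(1 − 1/γ²) = √(1 − 1/1.66129²) = 0.7985

β ≈ 0.7985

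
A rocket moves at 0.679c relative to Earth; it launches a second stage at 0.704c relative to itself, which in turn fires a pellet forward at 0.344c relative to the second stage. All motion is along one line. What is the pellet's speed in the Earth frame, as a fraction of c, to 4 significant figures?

u ≈ 0.9681c

Compose boost 2: (0.704 + 0.679)/(1 + 0.704×0.679) = 1.383/1.47802 = 0.935714
Compose boost 3: (0.344 + 0.935714)/(1 + 0.344×0.935714) = 1.27971/1.32189 = 0.9681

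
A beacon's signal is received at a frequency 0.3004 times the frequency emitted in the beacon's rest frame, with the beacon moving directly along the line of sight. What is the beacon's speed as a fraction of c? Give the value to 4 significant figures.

f_obs/f_src = √((1−β)/(1+β)) = 0.3004  ⇒  (1−β)/(1+β) = 0.0902402
β = |1 − D²|/(1 + D²) = |1 − 0.0902402|/(1 + 0.0902402) = 0.8345

β ≈ 0.8345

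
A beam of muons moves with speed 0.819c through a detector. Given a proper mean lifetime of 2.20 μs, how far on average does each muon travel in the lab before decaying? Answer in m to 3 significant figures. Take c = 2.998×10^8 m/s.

d ≈ 941 m

γ = 1/√(1 − 0.819²) = 1.7428
Dilated lifetime: Δt = γτ₀ = 1.7428 × 2.20 μs = 3.8341 μs
d = vΔt = 0.819c × 3.8341 μs = 2.4554×10^8 m/s × 3.8341×10^-6 s = 941 m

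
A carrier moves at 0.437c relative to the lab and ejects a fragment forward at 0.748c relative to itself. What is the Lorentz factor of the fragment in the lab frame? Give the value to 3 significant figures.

γ ≈ 2.22

u_lab = (0.748 + 0.437)/(1 + 0.748×0.437) = 1.185/1.32688 = 0.893075
γ = 1/√(1 − 0.893075²) = 2.22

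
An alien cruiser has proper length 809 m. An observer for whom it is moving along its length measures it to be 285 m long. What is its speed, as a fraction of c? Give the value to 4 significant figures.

γ = L₀/L = 809/285 = 2.83860
β = √(1 − 1/γ²) = 0.9359

β ≈ 0.9359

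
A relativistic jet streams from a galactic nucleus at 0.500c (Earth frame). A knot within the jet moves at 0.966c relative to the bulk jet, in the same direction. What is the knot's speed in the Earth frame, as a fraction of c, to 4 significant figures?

u ≈ 0.9885c

Relativistic velocity addition: u = (u' + v)/(1 + u'v/c²)
= (0.966 + 0.500)/(1 + 0.966×0.500) = 1.466/1.48300 = 0.9885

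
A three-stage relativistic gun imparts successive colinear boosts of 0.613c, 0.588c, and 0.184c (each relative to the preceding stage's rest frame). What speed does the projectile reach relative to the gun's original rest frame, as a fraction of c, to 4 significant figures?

u ≈ 0.9177c

Compose boost 2: (0.588 + 0.613)/(1 + 0.588×0.613) = 1.201/1.36044 = 0.882800
Compose boost 3: (0.184 + 0.882800)/(1 + 0.184×0.882800) = 1.06680/1.16244 = 0.9177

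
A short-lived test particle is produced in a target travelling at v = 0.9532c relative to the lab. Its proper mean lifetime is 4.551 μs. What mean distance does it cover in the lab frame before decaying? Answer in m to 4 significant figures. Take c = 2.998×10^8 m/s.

γ = 1/√(1 − 0.9532²) = 3.30753
Dilated lifetime: Δt = γτ₀ = 3.30753 × 4.551 μs = 15.0526 μs
d = vΔt = 0.9532c × 15.0526 μs = 2.85769×10^8 m/s × 1.50526×10^-5 s = 4302 m

d ≈ 4302 m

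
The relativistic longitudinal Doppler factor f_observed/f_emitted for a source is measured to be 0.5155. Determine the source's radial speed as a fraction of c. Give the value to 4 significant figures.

β ≈ 0.5801

f_obs/f_src = √((1−β)/(1+β)) = 0.5155  ⇒  (1−β)/(1+β) = 0.265740
β = |1 − D²|/(1 + D²) = |1 − 0.265740|/(1 + 0.265740) = 0.5801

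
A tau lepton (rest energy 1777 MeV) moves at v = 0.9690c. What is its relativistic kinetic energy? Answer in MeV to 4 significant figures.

γ = 1/√(1 − 0.9690²) = 4.04759
K = (γ − 1)m₀c² = (4.04759 − 1) × 1777 MeV = 3.04759 × 1777 MeV = 5416 MeV

K ≈ 5416 MeV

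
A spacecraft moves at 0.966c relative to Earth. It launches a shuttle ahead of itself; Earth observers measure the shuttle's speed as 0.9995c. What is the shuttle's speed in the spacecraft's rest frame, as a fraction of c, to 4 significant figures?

Inverse velocity addition: u' = (u − v)/(1 − uv/c²)
= (0.9995 − 0.966)/(1 − 0.9995×0.966) = 0.03350/0.0344830 = 0.9715

u' ≈ 0.9715c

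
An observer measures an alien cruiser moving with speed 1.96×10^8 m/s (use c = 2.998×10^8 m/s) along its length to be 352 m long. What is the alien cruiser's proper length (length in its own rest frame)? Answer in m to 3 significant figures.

L₀ ≈ 465 m

β = v/c = 1.96×10^8 / 2.998×10^8 = 0.65377
γ = 1/√(1 − 0.65377²) = 1.3215
L₀ = γL = 1.3215 × 352 = 465 m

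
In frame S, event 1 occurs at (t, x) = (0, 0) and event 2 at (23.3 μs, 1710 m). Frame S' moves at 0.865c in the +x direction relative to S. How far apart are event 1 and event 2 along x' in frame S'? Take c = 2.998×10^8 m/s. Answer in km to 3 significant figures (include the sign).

Δx' ≈ -8.63 km

γ = 1/√(1 − 0.865²) = 1.9929
Δx' = γ(Δx − vΔt) = 1.9929 × (1710 m − 0.865×(2.998×10^8 m/s)×23.3×10^-6 s)
= 1.9929 × (-4332.3 m) = -8.63 km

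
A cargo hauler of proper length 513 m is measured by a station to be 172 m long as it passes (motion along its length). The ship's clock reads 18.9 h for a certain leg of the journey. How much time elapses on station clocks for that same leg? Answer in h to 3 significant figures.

Length contraction ⇒ γ = L₀/L = 513/172 = 2.9826
Time dilation: Δt = γτ₀ = 2.9826 × 18.9 h = 56.4 h

Δt ≈ 56.4 h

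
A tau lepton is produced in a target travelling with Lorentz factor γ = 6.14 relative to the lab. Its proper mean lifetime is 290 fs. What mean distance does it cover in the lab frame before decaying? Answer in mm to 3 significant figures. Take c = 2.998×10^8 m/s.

β = √(1 − 1/γ²) = √(1 − 1/6.14²) = 0.98665
Dilated lifetime: Δt = γτ₀ = 6.14 × 290 fs = 1780.6 fs
d = vΔt = 0.98665c × 1780.6 fs = 2.9580×10^8 m/s × 1.7806×10^-12 s = 0.527 mm

d ≈ 0.527 mm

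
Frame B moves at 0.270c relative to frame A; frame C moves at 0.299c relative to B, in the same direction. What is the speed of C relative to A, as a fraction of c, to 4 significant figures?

Compose boost 2: (0.299 + 0.270)/(1 + 0.299×0.270) = 0.5690/1.08073 = 0.5265

u ≈ 0.5265c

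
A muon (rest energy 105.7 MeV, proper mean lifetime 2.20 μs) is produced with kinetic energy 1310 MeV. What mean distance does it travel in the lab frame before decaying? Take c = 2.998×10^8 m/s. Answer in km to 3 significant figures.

d ≈ 8.81 km

γ = 1 + K/(m₀c²) = 1 + 1310/105.7 = 13.394
β = √(1 − 1/γ²) = 0.99721
Dilated lifetime: γτ₀ = 13.394 × 2.20 μs = 29.466 μs
d = βc·γτ₀ = 0.99721 × (2.998×10^8 m/s) × 2.9466×10^-5 s = 8.81 km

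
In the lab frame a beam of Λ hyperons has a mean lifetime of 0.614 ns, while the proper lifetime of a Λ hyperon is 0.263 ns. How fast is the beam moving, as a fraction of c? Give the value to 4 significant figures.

β ≈ 0.9036

γ = Δt/τ₀ = 0.614/0.263 = 2.33460
β = √(1 − 1/γ²) = √(1 − 1/2.33460²) = 0.9036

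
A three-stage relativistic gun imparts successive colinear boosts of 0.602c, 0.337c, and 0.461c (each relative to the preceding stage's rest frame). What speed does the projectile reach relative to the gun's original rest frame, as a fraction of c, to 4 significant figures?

Compose boost 2: (0.337 + 0.602)/(1 + 0.337×0.602) = 0.9390/1.20287 = 0.780630
Compose boost 3: (0.461 + 0.780630)/(1 + 0.461×0.780630) = 1.24163/1.35987 = 0.9131

u ≈ 0.9131c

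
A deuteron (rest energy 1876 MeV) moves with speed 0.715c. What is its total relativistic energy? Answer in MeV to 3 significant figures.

γ = 1/√(1 − 0.715²) = 1.4304
E = γm₀c² = 1.4304 × 1876 MeV = 2680 MeV

E ≈ 2680 MeV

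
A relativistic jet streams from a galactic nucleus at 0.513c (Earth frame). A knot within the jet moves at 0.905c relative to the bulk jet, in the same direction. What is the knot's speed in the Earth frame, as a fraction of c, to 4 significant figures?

u ≈ 0.9684c

Relativistic velocity addition: u = (u' + v)/(1 + u'v/c²)
= (0.905 + 0.513)/(1 + 0.905×0.513) = 1.418/1.46427 = 0.9684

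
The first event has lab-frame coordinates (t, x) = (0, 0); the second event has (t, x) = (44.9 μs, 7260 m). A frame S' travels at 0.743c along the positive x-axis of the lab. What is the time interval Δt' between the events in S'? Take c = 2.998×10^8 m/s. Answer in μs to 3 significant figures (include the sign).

Δt' ≈ 40.2 μs

γ = 1/√(1 − 0.743²) = 1.4941
Δt' = γ(Δt − vΔx/c²) = 1.4941 × (44.9 μs − 0.743×7260 m / (2.998×10^8 m/s))
= 1.4941 × (26.907 μs) = 40.2 μs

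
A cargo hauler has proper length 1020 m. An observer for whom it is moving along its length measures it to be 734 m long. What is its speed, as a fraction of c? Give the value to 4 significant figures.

β ≈ 0.6944

γ = L₀/L = 1020/734 = 1.38965
β = √(1 − 1/γ²) = 0.6944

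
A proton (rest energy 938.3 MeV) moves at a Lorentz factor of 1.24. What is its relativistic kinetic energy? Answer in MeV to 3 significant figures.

γ = 1.24 (given)
K = (γ − 1)m₀c² = (1.24 − 1) × 938.3 MeV = 0.24000 × 938.3 MeV = 225 MeV

K ≈ 225 MeV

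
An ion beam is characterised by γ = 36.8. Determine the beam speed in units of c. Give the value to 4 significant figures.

β ≈ 0.9996

β = √(1 − 1/γ²) = √(1 − 1/36.8²) = √(0.999262) = 0.9996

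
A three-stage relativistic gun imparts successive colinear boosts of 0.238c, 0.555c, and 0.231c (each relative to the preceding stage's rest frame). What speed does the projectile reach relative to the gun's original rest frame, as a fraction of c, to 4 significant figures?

u ≈ 0.8017c

Compose boost 2: (0.555 + 0.238)/(1 + 0.555×0.238) = 0.7930/1.13209 = 0.700474
Compose boost 3: (0.231 + 0.700474)/(1 + 0.231×0.700474) = 0.931474/1.16181 = 0.8017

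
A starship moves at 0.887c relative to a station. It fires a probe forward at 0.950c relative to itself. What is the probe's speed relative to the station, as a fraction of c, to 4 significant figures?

Relativistic velocity addition: u = (u' + v)/(1 + u'v/c²)
= (0.950 + 0.887)/(1 + 0.950×0.887) = 1.837/1.84265 = 0.9969

u ≈ 0.9969c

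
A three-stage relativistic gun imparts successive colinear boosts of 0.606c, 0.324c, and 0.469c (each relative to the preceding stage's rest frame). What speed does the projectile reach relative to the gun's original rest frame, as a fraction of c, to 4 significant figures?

u ≈ 0.9134c

Compose boost 2: (0.324 + 0.606)/(1 + 0.324×0.606) = 0.9300/1.19634 = 0.777368
Compose boost 3: (0.469 + 0.777368)/(1 + 0.469×0.777368) = 1.24637/1.36459 = 0.9134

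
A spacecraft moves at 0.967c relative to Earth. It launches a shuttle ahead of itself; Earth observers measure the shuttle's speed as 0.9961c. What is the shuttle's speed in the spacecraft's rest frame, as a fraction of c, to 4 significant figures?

u' ≈ 0.7914c

Inverse velocity addition: u' = (u − v)/(1 − uv/c²)
= (0.9961 − 0.967)/(1 − 0.9961×0.967) = 0.02910/0.0367713 = 0.7914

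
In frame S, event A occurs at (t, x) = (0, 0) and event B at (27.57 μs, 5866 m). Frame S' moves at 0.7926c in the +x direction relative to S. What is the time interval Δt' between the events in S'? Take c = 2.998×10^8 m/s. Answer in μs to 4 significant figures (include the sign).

Δt' ≈ 19.78 μs

γ = 1/√(1 − 0.7926²) = 1.64004
Δt' = γ(Δt − vΔx/c²) = 1.64004 × (27.57 μs − 0.7926×5866 m / (2.998×10^8 m/s))
= 1.64004 × (12.0617 μs) = 19.78 μs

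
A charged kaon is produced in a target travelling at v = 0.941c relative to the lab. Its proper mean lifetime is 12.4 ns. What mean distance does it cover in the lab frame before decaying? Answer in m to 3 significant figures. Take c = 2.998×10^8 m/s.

γ = 1/√(1 − 0.941²) = 2.9550
Dilated lifetime: Δt = γτ₀ = 2.9550 × 12.4 ns = 36.642 ns
d = vΔt = 0.941c × 36.642 ns = 2.8211×10^8 m/s × 3.6642×10^-8 s = 10.3 m

d ≈ 10.3 m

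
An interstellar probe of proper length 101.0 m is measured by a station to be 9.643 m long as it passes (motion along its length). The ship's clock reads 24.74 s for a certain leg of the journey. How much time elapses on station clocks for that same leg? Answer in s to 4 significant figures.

Length contraction ⇒ γ = L₀/L = 101.0/9.643 = 10.4739
Time dilation: Δt = γτ₀ = 10.4739 × 24.74 s = 259.1 s

Δt ≈ 259.1 s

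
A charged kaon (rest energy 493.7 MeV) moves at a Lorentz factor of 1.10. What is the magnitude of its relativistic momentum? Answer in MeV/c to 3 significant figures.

p ≈ 226 MeV/c

β = √(1 − 1/γ²) = √(1 − 1/1.10²) = 0.41660
p = γβm₀c = 1.10 × 0.41660 × 493.7 MeV/c = 226 MeV/c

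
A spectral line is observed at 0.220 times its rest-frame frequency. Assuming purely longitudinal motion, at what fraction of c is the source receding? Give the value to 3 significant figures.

f_obs/f_src = √((1−β)/(1+β)) = 0.220  ⇒  (1−β)/(1+β) = 0.048400
β = |1 − D²|/(1 + D²) = |1 − 0.048400|/(1 + 0.048400) = 0.908

β ≈ 0.908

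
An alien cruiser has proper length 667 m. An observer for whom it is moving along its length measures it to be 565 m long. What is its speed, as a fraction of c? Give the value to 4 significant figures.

β ≈ 0.5315

γ = L₀/L = 667/565 = 1.18053
β = √(1 − 1/γ²) = 0.5315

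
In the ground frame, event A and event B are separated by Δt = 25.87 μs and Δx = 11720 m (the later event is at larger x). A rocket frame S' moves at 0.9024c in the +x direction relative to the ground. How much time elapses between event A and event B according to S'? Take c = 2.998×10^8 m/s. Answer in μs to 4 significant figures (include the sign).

γ = 1/√(1 − 0.9024²) = 2.32073
Δt' = γ(Δt − vΔx/c²) = 2.32073 × (25.87 μs − 0.9024×11720 m / (2.998×10^8 m/s))
= 2.32073 × (-9.40728 μs) = -21.83 μs

Δt' ≈ -21.83 μs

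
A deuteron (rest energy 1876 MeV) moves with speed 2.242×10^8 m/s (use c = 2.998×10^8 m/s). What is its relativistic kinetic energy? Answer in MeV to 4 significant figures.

K ≈ 949.8 MeV

β = v/c = 2.242×10^8 / 2.998×10^8 = 0.747832
γ = 1/√(1 − 0.747832²) = 1.50628
K = (γ − 1)m₀c² = (1.50628 − 1) × 1876 MeV = 0.506278 × 1876 MeV = 949.8 MeV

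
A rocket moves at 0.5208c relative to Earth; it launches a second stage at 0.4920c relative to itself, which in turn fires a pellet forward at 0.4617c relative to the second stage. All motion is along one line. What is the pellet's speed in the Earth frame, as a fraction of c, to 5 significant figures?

Compose boost 2: (0.4920 + 0.5208)/(1 + 0.4920×0.5208) = 1.0128/1.256234 = 0.8062195
Compose boost 3: (0.4617 + 0.8062195)/(1 + 0.4617×0.8062195) = 1.267919/1.372232 = 0.92398

u ≈ 0.92398c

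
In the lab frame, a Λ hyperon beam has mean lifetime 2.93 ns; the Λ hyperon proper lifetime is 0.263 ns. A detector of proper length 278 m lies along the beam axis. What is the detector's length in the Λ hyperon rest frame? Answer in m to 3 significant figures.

Time dilation ⇒ γ = Δt/τ₀ = 2.93/0.263 = 11.141
Length contraction: L = L₀/γ = 278/11.141 = 25.0 m

L ≈ 25.0 m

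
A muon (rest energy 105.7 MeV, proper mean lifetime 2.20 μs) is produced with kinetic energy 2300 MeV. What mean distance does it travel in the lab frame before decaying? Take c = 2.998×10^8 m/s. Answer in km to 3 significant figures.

γ = 1 + K/(m₀c²) = 1 + 2300/105.7 = 22.760
β = √(1 − 1/γ²) = 0.99903
Dilated lifetime: γτ₀ = 22.760 × 2.20 μs = 50.071 μs
d = βc·γτ₀ = 0.99903 × (2.998×10^8 m/s) × 5.0071×10^-5 s = 15.0 km

d ≈ 15.0 km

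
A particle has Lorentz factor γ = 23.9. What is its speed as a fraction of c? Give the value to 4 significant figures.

β = √(1 − 1/γ²) = √(1 − 1/23.9²) = √(0.998249) = 0.9991

β ≈ 0.9991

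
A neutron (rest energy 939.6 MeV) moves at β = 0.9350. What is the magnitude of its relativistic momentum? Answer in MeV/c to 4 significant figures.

p ≈ 2477 MeV/c

γ = 1/√(1 − 0.9350²) = 2.81970
p = γβm₀c = 2.81970 × 0.9350 × 939.6 MeV/c = 2477 MeV/c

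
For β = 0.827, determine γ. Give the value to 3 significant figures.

γ ≈ 1.78

γ = 1/√(1 − β²) = 1/√(1 − 0.827²) = 1/√(0.31607) = 1.78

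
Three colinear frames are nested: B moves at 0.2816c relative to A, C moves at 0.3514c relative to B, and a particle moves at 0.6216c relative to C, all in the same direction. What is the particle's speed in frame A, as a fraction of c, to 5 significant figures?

u ≈ 0.88186c

Compose boost 2: (0.3514 + 0.2816)/(1 + 0.3514×0.2816) = 0.63300/1.098954 = 0.5760021
Compose boost 3: (0.6216 + 0.5760021)/(1 + 0.6216×0.5760021) = 1.197602/1.358043 = 0.88186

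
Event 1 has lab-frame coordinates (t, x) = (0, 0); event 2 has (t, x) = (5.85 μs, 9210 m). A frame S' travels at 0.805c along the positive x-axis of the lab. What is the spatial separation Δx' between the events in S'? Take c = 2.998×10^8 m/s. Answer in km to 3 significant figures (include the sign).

Δx' ≈ 13.1 km

γ = 1/√(1 − 0.805²) = 1.6856
Δx' = γ(Δx − vΔt) = 1.6856 × (9210 m − 0.805×(2.998×10^8 m/s)×5.85×10^-6 s)
= 1.6856 × (7798.2 m) = 13.1 km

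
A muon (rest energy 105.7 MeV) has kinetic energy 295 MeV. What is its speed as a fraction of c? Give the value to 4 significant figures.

γ = 1 + K/(m₀c²) = 1 + 295/105.7 = 3.79092
β = √(1 − 1/γ²) = 0.9646

β ≈ 0.9646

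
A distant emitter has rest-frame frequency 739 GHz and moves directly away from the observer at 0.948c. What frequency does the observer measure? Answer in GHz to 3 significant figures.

Relativistic Doppler: f_obs = f_src √((1−β)/(1+β))
= 739 × √(0.052000/1.9480) = 739 × 0.16338 = 121 GHz

f_obs ≈ 121 GHz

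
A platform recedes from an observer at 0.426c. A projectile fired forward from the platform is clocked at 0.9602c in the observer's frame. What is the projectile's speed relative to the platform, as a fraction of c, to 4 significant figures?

Inverse velocity addition: u' = (u − v)/(1 − uv/c²)
= (0.9602 − 0.426)/(1 − 0.9602×0.426) = 0.5342/0.590955 = 0.9040

u' ≈ 0.9040c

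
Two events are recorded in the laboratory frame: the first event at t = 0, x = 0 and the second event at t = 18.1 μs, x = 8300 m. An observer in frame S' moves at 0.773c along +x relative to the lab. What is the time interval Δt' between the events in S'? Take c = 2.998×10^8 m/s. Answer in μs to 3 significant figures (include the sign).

Δt' ≈ -5.20 μs

γ = 1/√(1 − 0.773²) = 1.5763
Δt' = γ(Δt − vΔx/c²) = 1.5763 × (18.1 μs − 0.773×8300 m / (2.998×10^8 m/s))
= 1.5763 × (-3.3006 μs) = -5.20 μs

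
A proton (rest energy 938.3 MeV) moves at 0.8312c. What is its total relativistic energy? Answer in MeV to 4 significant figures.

γ = 1/√(1 − 0.8312²) = 1.79865
E = γm₀c² = 1.79865 × 938.3 MeV = 1688 MeV

E ≈ 1688 MeV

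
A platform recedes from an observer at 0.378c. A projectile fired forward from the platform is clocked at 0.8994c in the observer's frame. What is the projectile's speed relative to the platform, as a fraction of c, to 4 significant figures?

Inverse velocity addition: u' = (u − v)/(1 − uv/c²)
= (0.8994 − 0.378)/(1 − 0.8994×0.378) = 0.5214/0.660027 = 0.7900

u' ≈ 0.7900c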